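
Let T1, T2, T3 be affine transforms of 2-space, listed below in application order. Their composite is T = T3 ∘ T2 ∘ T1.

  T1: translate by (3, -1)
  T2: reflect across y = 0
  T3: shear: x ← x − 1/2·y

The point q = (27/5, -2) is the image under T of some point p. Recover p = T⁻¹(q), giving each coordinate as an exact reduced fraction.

p = (7/5, 3)

T1 = [1 0 3; 0 1 -1; 0 0 1]
T2·T1 = [1 0 3; 0 -1 1; 0 0 1]
T3·…·T1 = [1 1/2 5/2; 0 -1 1; 0 0 1]
det M = -1; M⁻¹ = [1 1/2 -3; 0 -1 1; 0 0 1]
M⁻¹ · (27/5, -2)ᵀ = (7/5, 3)ᵀ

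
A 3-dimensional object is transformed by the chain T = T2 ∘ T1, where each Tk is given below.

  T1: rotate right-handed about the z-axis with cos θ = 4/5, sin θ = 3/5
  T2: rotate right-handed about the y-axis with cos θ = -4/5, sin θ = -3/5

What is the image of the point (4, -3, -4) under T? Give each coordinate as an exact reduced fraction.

T1 rotate right-handed about the z-axis with cos θ = 4/5, sin θ = 3/5: (4, -3, -4) → (5, 0, -4)
T2 rotate right-handed about the y-axis with cos θ = -4/5, sin θ = -3/5: (5, 0, -4) → (-8/5, 0, 31/5)

T(p) = (-8/5, 0, 31/5)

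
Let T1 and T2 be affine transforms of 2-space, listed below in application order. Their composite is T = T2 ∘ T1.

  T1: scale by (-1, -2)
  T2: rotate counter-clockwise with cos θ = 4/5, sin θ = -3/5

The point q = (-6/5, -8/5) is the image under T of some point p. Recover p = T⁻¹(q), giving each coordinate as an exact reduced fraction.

T1 = [-1 0 0; 0 -2 0; 0 0 1]
T2·T1 = [-4/5 -6/5 0; 3/5 -8/5 0; 0 0 1]
det M = 2; M⁻¹ = [-4/5 3/5 0; -3/10 -2/5 0; 0 0 1]
M⁻¹ · (-6/5, -8/5)ᵀ = (0, 1)ᵀ

p = (0, 1)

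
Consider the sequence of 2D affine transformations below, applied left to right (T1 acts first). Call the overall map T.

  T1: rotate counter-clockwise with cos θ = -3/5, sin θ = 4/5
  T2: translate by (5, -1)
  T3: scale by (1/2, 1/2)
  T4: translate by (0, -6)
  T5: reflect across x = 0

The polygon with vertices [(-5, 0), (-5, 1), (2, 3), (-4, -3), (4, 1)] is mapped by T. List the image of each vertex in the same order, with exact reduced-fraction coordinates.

T1 rotate counter-clockwise with cos θ = -3/5, sin θ = 4/5: (-5, 0) → (3, -4); (-5, 1) → (11/5, -23/5); (2, 3) → (-18/5, -1/5); (-4, -3) → (24/5, -7/5); (4, 1) → (-16/5, 13/5)
T2 translate by (5, -1): (3, -4) → (8, -5); (11/5, -23/5) → (36/5, -28/5); (-18/5, -1/5) → (7/5, -6/5); (24/5, -7/5) → (49/5, -12/5); (-16/5, 13/5) → (9/5, 8/5)
T3 scale by (1/2, 1/2): (8, -5) → (4, -5/2); (36/5, -28/5) → (18/5, -14/5); (7/5, -6/5) → (7/10, -3/5); (49/5, -12/5) → (49/10, -6/5); (9/5, 8/5) → (9/10, 4/5)
T4 translate by (0, -6): (4, -5/2) → (4, -17/2); (18/5, -14/5) → (18/5, -44/5); (7/10, -3/5) → (7/10, -33/5); (49/10, -6/5) → (49/10, -36/5); (9/10, 4/5) → (9/10, -26/5)
T5 reflect across x = 0: (4, -17/2) → (-4, -17/2); (18/5, -44/5) → (-18/5, -44/5); (7/10, -33/5) → (-7/10, -33/5); (49/10, -36/5) → (-49/10, -36/5); (9/10, -26/5) → (-9/10, -26/5)

image vertices: (-4, -17/2), (-18/5, -44/5), (-7/10, -33/5), (-49/10, -36/5), (-9/10, -26/5)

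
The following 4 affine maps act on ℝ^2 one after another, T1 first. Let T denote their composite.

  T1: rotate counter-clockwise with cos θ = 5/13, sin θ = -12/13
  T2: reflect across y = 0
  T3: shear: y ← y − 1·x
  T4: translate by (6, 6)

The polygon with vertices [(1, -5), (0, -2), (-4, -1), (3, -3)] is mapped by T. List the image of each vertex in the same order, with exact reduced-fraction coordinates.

T1 rotate counter-clockwise with cos θ = 5/13, sin θ = -12/13: (1, -5) → (-55/13, -37/13); (0, -2) → (-24/13, -10/13); (-4, -1) → (-32/13, 43/13); (3, -3) → (-21/13, -51/13)
T2 reflect across y = 0: (-55/13, -37/13) → (-55/13, 37/13); (-24/13, -10/13) → (-24/13, 10/13); (-32/13, 43/13) → (-32/13, -43/13); (-21/13, -51/13) → (-21/13, 51/13)
T3 shear: y ← y − 1·x: (-55/13, 37/13) → (-55/13, 92/13); (-24/13, 10/13) → (-24/13, 34/13); (-32/13, -43/13) → (-32/13, -11/13); (-21/13, 51/13) → (-21/13, 72/13)
T4 translate by (6, 6): (-55/13, 92/13) → (23/13, 170/13); (-24/13, 34/13) → (54/13, 112/13); (-32/13, -11/13) → (46/13, 67/13); (-21/13, 72/13) → (57/13, 150/13)

image vertices: (23/13, 170/13), (54/13, 112/13), (46/13, 67/13), (57/13, 150/13)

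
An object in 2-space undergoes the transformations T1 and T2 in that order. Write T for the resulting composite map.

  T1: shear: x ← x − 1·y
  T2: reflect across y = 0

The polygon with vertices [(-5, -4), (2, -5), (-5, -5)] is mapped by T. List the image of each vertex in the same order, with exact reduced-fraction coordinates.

image vertices: (-1, 4), (7, 5), (0, 5)

T1 shear: x ← x − 1·y: (-5, -4) → (-1, -4); (2, -5) → (7, -5); (-5, -5) → (0, -5)
T2 reflect across y = 0: (-1, -4) → (-1, 4); (7, -5) → (7, 5); (0, -5) → (0, 5)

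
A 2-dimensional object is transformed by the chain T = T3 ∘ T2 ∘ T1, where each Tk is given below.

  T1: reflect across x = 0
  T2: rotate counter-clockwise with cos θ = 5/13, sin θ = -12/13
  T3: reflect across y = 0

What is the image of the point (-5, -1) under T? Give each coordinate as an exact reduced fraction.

T1 reflect across x = 0: (-5, -1) → (5, -1)
T2 rotate counter-clockwise with cos θ = 5/13, sin θ = -12/13: (5, -1) → (1, -5)
T3 reflect across y = 0: (1, -5) → (1, 5)

T(p) = (1, 5)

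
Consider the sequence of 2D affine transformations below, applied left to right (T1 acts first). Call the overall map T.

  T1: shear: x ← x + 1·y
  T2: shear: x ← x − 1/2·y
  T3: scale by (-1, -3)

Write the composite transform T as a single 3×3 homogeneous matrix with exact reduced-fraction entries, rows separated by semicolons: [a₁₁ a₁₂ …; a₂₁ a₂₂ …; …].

T = [-1 -1/2 0; 0 -3 0; 0 0 1]

T1 = [1 1 0; 0 1 0; 0 0 1]
T2·T1 = [1 1/2 0; 0 1 0; 0 0 1]
T3·…·T1 = [-1 -1/2 0; 0 -3 0; 0 0 1]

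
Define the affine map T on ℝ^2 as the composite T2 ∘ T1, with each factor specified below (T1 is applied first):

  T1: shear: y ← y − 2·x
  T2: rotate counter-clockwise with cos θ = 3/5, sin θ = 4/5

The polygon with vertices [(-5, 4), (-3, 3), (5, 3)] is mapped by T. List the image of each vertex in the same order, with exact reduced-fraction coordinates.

T1 shear: y ← y − 2·x: (-5, 4) → (-5, 14); (-3, 3) → (-3, 9); (5, 3) → (5, -7)
T2 rotate counter-clockwise with cos θ = 3/5, sin θ = 4/5: (-5, 14) → (-71/5, 22/5); (-3, 9) → (-9, 3); (5, -7) → (43/5, -1/5)

image vertices: (-71/5, 22/5), (-9, 3), (43/5, -1/5)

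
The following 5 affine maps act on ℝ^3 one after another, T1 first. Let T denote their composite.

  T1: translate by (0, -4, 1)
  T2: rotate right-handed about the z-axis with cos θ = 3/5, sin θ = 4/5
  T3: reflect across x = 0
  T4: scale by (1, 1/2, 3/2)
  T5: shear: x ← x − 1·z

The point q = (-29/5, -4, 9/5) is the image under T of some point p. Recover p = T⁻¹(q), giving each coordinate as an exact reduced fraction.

p = (-4, -4, 1/5)

T1 = [1 0 0 0; 0 1 0 -4; 0 0 1 1; 0 0 0 1]
T2·T1 = [3/5 -4/5 0 16/5; 4/5 3/5 0 -12/5; 0 0 1 1; 0 0 0 1]
T3·…·T1 = [-3/5 4/5 0 -16/5; 4/5 3/5 0 -12/5; 0 0 1 1; 0 0 0 1]
T4·…·T1 = [-3/5 4/5 0 -16/5; 2/5 3/10 0 -6/5; 0 0 3/2 3/2; 0 0 0 1]
T5·…·T1 = [-3/5 4/5 -3/2 -47/10; 2/5 3/10 0 -6/5; 0 0 3/2 3/2; 0 0 0 1]
det M = -3/4; M⁻¹ = [-3/5 8/5 -3/5 0; 4/5 6/5 4/5 4; 0 0 2/3 -1; 0 0 0 1]
M⁻¹ · (-29/5, -4, 9/5)ᵀ = (-4, -4, 1/5)ᵀ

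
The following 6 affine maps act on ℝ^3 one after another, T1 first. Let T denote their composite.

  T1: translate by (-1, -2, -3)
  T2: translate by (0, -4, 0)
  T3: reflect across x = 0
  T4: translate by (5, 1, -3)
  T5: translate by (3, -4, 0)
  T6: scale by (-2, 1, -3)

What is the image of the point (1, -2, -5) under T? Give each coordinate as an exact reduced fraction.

T1 translate by (-1, -2, -3): (1, -2, -5) → (0, -4, -8)
T2 translate by (0, -4, 0): (0, -4, -8) → (0, -8, -8)
T3 reflect across x = 0: (0, -8, -8) → (0, -8, -8)
T4 translate by (5, 1, -3): (0, -8, -8) → (5, -7, -11)
T5 translate by (3, -4, 0): (5, -7, -11) → (8, -11, -11)
T6 scale by (-2, 1, -3): (8, -11, -11) → (-16, -11, 33)

T(p) = (-16, -11, 33)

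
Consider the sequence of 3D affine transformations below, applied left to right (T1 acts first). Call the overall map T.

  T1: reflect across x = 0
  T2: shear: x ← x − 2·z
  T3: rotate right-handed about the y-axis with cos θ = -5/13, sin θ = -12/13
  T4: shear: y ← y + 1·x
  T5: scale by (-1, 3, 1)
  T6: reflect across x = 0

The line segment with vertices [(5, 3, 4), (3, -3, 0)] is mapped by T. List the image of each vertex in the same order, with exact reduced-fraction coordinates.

image vertices: (17/13, 168/13, -176/13), (15/13, -72/13, -36/13)

T1 reflect across x = 0: (5, 3, 4) → (-5, 3, 4); (3, -3, 0) → (-3, -3, 0)
T2 shear: x ← x − 2·z: (-5, 3, 4) → (-13, 3, 4); (-3, -3, 0) → (-3, -3, 0)
T3 rotate right-handed about the y-axis with cos θ = -5/13, sin θ = -12/13: (-13, 3, 4) → (17/13, 3, -176/13); (-3, -3, 0) → (15/13, -3, -36/13)
T4 shear: y ← y + 1·x: (17/13, 3, -176/13) → (17/13, 56/13, -176/13); (15/13, -3, -36/13) → (15/13, -24/13, -36/13)
T5 scale by (-1, 3, 1): (17/13, 56/13, -176/13) → (-17/13, 168/13, -176/13); (15/13, -24/13, -36/13) → (-15/13, -72/13, -36/13)
T6 reflect across x = 0: (-17/13, 168/13, -176/13) → (17/13, 168/13, -176/13); (-15/13, -72/13, -36/13) → (15/13, -72/13, -36/13)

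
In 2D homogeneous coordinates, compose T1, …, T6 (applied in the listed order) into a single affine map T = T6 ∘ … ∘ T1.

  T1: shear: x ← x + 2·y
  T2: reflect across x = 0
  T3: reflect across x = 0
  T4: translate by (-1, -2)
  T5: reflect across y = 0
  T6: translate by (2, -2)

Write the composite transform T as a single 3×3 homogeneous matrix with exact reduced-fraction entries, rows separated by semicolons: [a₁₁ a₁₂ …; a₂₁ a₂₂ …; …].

T1 = [1 2 0; 0 1 0; 0 0 1]
T2·T1 = [-1 -2 0; 0 1 0; 0 0 1]
T3·…·T1 = [1 2 0; 0 1 0; 0 0 1]
T4·…·T1 = [1 2 -1; 0 1 -2; 0 0 1]
T5·…·T1 = [1 2 -1; 0 -1 2; 0 0 1]
T6·…·T1 = [1 2 1; 0 -1 0; 0 0 1]

T = [1 2 1; 0 -1 0; 0 0 1]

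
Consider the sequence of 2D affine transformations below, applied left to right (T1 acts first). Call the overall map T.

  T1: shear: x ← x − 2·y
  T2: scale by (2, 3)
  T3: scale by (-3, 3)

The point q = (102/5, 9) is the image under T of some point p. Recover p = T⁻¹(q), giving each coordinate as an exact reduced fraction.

p = (-7/5, 1)

T1 = [1 -2 0; 0 1 0; 0 0 1]
T2·T1 = [2 -4 0; 0 3 0; 0 0 1]
T3·…·T1 = [-6 12 0; 0 9 0; 0 0 1]
det M = -54; M⁻¹ = [-1/6 2/9 0; 0 1/9 0; 0 0 1]
M⁻¹ · (102/5, 9)ᵀ = (-7/5, 1)ᵀ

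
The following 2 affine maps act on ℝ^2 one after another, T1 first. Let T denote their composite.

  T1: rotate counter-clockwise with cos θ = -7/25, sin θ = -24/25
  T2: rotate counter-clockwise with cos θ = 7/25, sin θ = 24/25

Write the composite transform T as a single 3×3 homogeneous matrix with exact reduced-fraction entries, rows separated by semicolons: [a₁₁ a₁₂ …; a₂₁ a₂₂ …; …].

T1 = [-7/25 24/25 0; -24/25 -7/25 0; 0 0 1]
T2·T1 = [527/625 336/625 0; -336/625 527/625 0; 0 0 1]

T = [527/625 336/625 0; -336/625 527/625 0; 0 0 1]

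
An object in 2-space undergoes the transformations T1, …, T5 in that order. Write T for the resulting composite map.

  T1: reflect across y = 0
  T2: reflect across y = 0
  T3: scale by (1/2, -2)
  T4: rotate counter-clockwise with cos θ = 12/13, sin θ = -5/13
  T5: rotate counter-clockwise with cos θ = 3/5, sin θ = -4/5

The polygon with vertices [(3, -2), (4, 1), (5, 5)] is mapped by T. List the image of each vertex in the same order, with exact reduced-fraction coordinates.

T1 reflect across y = 0: (3, -2) → (3, 2); (4, 1) → (4, -1); (5, 5) → (5, -5)
T2 reflect across y = 0: (3, 2) → (3, -2); (4, -1) → (4, 1); (5, -5) → (5, 5)
T3 scale by (1/2, -2): (3, -2) → (3/2, 4); (4, 1) → (2, -2); (5, 5) → (5/2, -10)
T4 rotate counter-clockwise with cos θ = 12/13, sin θ = -5/13: (3/2, 4) → (38/13, 81/26); (2, -2) → (14/13, -34/13); (5/2, -10) → (-20/13, -265/26)
T5 rotate counter-clockwise with cos θ = 3/5, sin θ = -4/5: (38/13, 81/26) → (276/65, -61/130); (14/13, -34/13) → (-94/65, -158/65); (-20/13, -265/26) → (-118/13, -127/26)

image vertices: (276/65, -61/130), (-94/65, -158/65), (-118/13, -127/26)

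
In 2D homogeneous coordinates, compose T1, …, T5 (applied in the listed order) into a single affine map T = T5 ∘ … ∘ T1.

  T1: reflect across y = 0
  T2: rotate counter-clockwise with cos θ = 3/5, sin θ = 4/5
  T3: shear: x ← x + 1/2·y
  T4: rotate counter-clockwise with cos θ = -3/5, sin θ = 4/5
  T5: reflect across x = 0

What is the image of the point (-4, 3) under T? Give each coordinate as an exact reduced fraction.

T(p) = (-11/2, 1)

T1 reflect across y = 0: (-4, 3) → (-4, -3)
T2 rotate counter-clockwise with cos θ = 3/5, sin θ = 4/5: (-4, -3) → (0, -5)
T3 shear: x ← x + 1/2·y: (0, -5) → (-5/2, -5)
T4 rotate counter-clockwise with cos θ = -3/5, sin θ = 4/5: (-5/2, -5) → (11/2, 1)
T5 reflect across x = 0: (11/2, 1) → (-11/2, 1)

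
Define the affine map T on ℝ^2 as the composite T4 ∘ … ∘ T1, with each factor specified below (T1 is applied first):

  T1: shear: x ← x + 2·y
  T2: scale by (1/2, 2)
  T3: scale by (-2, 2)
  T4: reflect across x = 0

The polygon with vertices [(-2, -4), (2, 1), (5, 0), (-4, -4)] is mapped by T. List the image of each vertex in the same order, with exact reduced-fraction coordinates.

image vertices: (-10, -16), (4, 4), (5, 0), (-12, -16)

T1 shear: x ← x + 2·y: (-2, -4) → (-10, -4); (2, 1) → (4, 1); (5, 0) → (5, 0); (-4, -4) → (-12, -4)
T2 scale by (1/2, 2): (-10, -4) → (-5, -8); (4, 1) → (2, 2); (5, 0) → (5/2, 0); (-12, -4) → (-6, -8)
T3 scale by (-2, 2): (-5, -8) → (10, -16); (2, 2) → (-4, 4); (5/2, 0) → (-5, 0); (-6, -8) → (12, -16)
T4 reflect across x = 0: (10, -16) → (-10, -16); (-4, 4) → (4, 4); (-5, 0) → (5, 0); (12, -16) → (-12, -16)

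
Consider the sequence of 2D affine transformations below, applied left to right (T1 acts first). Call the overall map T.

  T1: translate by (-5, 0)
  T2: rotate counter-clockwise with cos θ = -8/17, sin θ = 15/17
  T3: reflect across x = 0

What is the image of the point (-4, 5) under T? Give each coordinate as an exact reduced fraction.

T(p) = (3/17, -175/17)

T1 translate by (-5, 0): (-4, 5) → (-9, 5)
T2 rotate counter-clockwise with cos θ = -8/17, sin θ = 15/17: (-9, 5) → (-3/17, -175/17)
T3 reflect across x = 0: (-3/17, -175/17) → (3/17, -175/17)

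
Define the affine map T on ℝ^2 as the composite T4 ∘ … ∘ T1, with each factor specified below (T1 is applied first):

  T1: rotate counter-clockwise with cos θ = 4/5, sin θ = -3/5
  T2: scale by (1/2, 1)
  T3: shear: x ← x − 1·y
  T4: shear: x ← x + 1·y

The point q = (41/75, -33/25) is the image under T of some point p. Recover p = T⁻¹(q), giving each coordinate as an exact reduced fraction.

T1 = [4/5 3/5 0; -3/5 4/5 0; 0 0 1]
T2·T1 = [2/5 3/10 0; -3/5 4/5 0; 0 0 1]
T3·…·T1 = [1 -1/2 0; -3/5 4/5 0; 0 0 1]
T4·…·T1 = [2/5 3/10 0; -3/5 4/5 0; 0 0 1]
det M = 1/2; M⁻¹ = [8/5 -3/5 0; 6/5 4/5 0; 0 0 1]
M⁻¹ · (41/75, -33/25)ᵀ = (5/3, -2/5)ᵀ

p = (5/3, -2/5)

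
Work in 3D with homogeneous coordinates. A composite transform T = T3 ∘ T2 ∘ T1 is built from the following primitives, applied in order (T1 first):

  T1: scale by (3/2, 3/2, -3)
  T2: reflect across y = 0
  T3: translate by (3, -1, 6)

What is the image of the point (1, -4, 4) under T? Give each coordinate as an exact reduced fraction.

T(p) = (9/2, 5, -6)

T1 scale by (3/2, 3/2, -3): (1, -4, 4) → (3/2, -6, -12)
T2 reflect across y = 0: (3/2, -6, -12) → (3/2, 6, -12)
T3 translate by (3, -1, 6): (3/2, 6, -12) → (9/2, 5, -6)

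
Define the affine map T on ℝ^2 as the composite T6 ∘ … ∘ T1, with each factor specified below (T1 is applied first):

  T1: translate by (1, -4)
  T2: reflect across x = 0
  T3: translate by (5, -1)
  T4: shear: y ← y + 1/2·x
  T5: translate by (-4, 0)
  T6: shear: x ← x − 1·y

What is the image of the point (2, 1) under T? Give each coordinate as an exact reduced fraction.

T1 translate by (1, -4): (2, 1) → (3, -3)
T2 reflect across x = 0: (3, -3) → (-3, -3)
T3 translate by (5, -1): (-3, -3) → (2, -4)
T4 shear: y ← y + 1/2·x: (2, -4) → (2, -3)
T5 translate by (-4, 0): (2, -3) → (-2, -3)
T6 shear: x ← x − 1·y: (-2, -3) → (1, -3)

T(p) = (1, -3)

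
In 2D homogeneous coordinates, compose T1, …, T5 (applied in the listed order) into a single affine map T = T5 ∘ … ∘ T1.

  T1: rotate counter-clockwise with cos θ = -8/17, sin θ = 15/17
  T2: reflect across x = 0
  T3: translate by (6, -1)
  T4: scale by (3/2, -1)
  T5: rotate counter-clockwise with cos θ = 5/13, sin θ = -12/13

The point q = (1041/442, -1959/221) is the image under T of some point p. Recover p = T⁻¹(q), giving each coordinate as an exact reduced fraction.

T1 = [-8/17 -15/17 0; 15/17 -8/17 0; 0 0 1]
T2·T1 = [8/17 15/17 0; 15/17 -8/17 0; 0 0 1]
T3·…·T1 = [8/17 15/17 6; 15/17 -8/17 -1; 0 0 1]
T4·…·T1 = [12/17 45/34 9; -15/17 8/17 1; 0 0 1]
T5·…·T1 = [-120/221 417/442 57/13; -219/221 -230/221 -103/13; 0 0 1]
det M = 3/2; M⁻¹ = [-460/663 -139/221 -33/17; 146/221 -80/221 -98/17; 0 0 1]
M⁻¹ · (1041/442, -1959/221)ᵀ = (2, -1)ᵀ

p = (2, -1)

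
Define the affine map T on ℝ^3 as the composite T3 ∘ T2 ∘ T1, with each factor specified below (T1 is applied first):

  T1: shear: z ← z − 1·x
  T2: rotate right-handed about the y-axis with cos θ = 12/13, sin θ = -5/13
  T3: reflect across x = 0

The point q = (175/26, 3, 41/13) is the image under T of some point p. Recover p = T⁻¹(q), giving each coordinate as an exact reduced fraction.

T1 = [1 0 0 0; 0 1 0 0; -1 0 1 0; 0 0 0 1]
T2·T1 = [17/13 0 -5/13 0; 0 1 0 0; -7/13 0 12/13 0; 0 0 0 1]
T3·…·T1 = [-17/13 0 5/13 0; 0 1 0 0; -7/13 0 12/13 0; 0 0 0 1]
det M = -1; M⁻¹ = [-12/13 0 5/13 0; 0 1 0 0; -7/13 0 17/13 0; 0 0 0 1]
M⁻¹ · (175/26, 3, 41/13)ᵀ = (-5, 3, 1/2)ᵀ

p = (-5, 3, 1/2)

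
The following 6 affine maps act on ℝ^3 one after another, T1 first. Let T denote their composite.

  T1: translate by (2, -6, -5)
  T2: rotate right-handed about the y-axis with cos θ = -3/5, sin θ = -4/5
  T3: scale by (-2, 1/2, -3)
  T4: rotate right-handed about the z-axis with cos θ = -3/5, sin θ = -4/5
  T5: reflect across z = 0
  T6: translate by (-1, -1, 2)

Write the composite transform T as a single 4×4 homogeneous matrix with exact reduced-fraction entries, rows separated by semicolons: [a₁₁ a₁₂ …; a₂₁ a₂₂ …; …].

T = [-18/25 2/5 -24/25 -1/25; -24/25 -3/10 -32/25 132/25; 12/5 0 -9/5 79/5; 0 0 0 1]

T1 = [1 0 0 2; 0 1 0 -6; 0 0 1 -5; 0 0 0 1]
T2·T1 = [-3/5 0 -4/5 14/5; 0 1 0 -6; 4/5 0 -3/5 23/5; 0 0 0 1]
T3·…·T1 = [6/5 0 8/5 -28/5; 0 1/2 0 -3; -12/5 0 9/5 -69/5; 0 0 0 1]
T4·…·T1 = [-18/25 2/5 -24/25 24/25; -24/25 -3/10 -32/25 157/25; -12/5 0 9/5 -69/5; 0 0 0 1]
T5·…·T1 = [-18/25 2/5 -24/25 24/25; -24/25 -3/10 -32/25 157/25; 12/5 0 -9/5 69/5; 0 0 0 1]
T6·…·T1 = [-18/25 2/5 -24/25 -1/25; -24/25 -3/10 -32/25 132/25; 12/5 0 -9/5 79/5; 0 0 0 1]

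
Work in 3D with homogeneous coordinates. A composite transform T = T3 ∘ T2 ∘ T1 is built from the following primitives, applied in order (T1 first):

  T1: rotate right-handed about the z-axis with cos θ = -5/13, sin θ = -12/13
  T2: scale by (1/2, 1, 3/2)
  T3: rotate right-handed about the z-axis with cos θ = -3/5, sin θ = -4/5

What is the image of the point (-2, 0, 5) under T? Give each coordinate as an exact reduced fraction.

T1 rotate right-handed about the z-axis with cos θ = -5/13, sin θ = -12/13: (-2, 0, 5) → (10/13, 24/13, 5)
T2 scale by (1/2, 1, 3/2): (10/13, 24/13, 5) → (5/13, 24/13, 15/2)
T3 rotate right-handed about the z-axis with cos θ = -3/5, sin θ = -4/5: (5/13, 24/13, 15/2) → (81/65, -92/65, 15/2)

T(p) = (81/65, -92/65, 15/2)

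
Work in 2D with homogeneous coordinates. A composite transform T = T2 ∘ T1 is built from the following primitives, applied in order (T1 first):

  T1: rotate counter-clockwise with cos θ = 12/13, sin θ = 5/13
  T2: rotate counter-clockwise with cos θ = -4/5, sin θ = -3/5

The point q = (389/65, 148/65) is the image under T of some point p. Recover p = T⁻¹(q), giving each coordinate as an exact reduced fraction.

p = (-5, 4)

T1 = [12/13 -5/13 0; 5/13 12/13 0; 0 0 1]
T2·T1 = [-33/65 56/65 0; -56/65 -33/65 0; 0 0 1]
det M = 1; M⁻¹ = [-33/65 -56/65 0; 56/65 -33/65 0; 0 0 1]
M⁻¹ · (389/65, 148/65)ᵀ = (-5, 4)ᵀ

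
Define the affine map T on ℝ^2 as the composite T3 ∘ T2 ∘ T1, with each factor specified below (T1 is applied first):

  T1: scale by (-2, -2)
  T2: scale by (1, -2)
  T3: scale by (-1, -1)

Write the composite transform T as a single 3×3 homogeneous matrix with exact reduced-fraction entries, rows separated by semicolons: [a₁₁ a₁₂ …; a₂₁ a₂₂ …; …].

T = [2 0 0; 0 -4 0; 0 0 1]

T1 = [-2 0 0; 0 -2 0; 0 0 1]
T2·T1 = [-2 0 0; 0 4 0; 0 0 1]
T3·…·T1 = [2 0 0; 0 -4 0; 0 0 1]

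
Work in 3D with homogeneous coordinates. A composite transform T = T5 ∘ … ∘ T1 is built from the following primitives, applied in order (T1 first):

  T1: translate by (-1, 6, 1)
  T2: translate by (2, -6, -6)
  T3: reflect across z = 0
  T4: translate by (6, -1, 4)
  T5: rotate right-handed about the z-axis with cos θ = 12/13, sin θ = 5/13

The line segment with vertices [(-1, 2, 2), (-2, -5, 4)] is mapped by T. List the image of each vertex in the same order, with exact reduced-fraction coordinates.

image vertices: (67/13, 42/13, 7), (90/13, -47/13, 5)

T1 translate by (-1, 6, 1): (-1, 2, 2) → (-2, 8, 3); (-2, -5, 4) → (-3, 1, 5)
T2 translate by (2, -6, -6): (-2, 8, 3) → (0, 2, -3); (-3, 1, 5) → (-1, -5, -1)
T3 reflect across z = 0: (0, 2, -3) → (0, 2, 3); (-1, -5, -1) → (-1, -5, 1)
T4 translate by (6, -1, 4): (0, 2, 3) → (6, 1, 7); (-1, -5, 1) → (5, -6, 5)
T5 rotate right-handed about the z-axis with cos θ = 12/13, sin θ = 5/13: (6, 1, 7) → (67/13, 42/13, 7); (5, -6, 5) → (90/13, -47/13, 5)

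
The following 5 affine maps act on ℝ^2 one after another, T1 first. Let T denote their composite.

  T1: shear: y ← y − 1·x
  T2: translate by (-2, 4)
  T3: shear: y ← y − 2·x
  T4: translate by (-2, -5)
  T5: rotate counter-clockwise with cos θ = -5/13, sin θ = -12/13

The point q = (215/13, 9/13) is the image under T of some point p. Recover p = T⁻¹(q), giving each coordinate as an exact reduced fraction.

p = (-3, 3)

T1 = [1 0 0; -1 1 0; 0 0 1]
T2·T1 = [1 0 -2; -1 1 4; 0 0 1]
T3·…·T1 = [1 0 -2; -3 1 8; 0 0 1]
T4·…·T1 = [1 0 -4; -3 1 3; 0 0 1]
T5·…·T1 = [-41/13 12/13 56/13; 3/13 -5/13 33/13; 0 0 1]
det M = 1; M⁻¹ = [-5/13 -12/13 4; -3/13 -41/13 9; 0 0 1]
M⁻¹ · (215/13, 9/13)ᵀ = (-3, 3)ᵀ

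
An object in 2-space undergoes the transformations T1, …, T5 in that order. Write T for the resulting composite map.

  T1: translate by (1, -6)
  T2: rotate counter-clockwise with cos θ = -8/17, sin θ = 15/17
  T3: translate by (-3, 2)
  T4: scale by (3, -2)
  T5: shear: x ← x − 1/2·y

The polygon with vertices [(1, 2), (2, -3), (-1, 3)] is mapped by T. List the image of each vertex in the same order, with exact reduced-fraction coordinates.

T1 translate by (1, -6): (1, 2) → (2, -4); (2, -3) → (3, -9); (-1, 3) → (0, -3)
T2 rotate counter-clockwise with cos θ = -8/17, sin θ = 15/17: (2, -4) → (44/17, 62/17); (3, -9) → (111/17, 117/17); (0, -3) → (45/17, 24/17)
T3 translate by (-3, 2): (44/17, 62/17) → (-7/17, 96/17); (111/17, 117/17) → (60/17, 151/17); (45/17, 24/17) → (-6/17, 58/17)
T4 scale by (3, -2): (-7/17, 96/17) → (-21/17, -192/17); (60/17, 151/17) → (180/17, -302/17); (-6/17, 58/17) → (-18/17, -116/17)
T5 shear: x ← x − 1/2·y: (-21/17, -192/17) → (75/17, -192/17); (180/17, -302/17) → (331/17, -302/17); (-18/17, -116/17) → (40/17, -116/17)

image vertices: (75/17, -192/17), (331/17, -302/17), (40/17, -116/17)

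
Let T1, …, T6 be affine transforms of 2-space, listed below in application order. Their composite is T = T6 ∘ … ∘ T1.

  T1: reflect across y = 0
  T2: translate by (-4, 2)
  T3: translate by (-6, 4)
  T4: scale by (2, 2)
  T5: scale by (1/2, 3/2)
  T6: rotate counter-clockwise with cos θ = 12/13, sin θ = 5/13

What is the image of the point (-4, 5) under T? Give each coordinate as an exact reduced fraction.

T1 reflect across y = 0: (-4, 5) → (-4, -5)
T2 translate by (-4, 2): (-4, -5) → (-8, -3)
T3 translate by (-6, 4): (-8, -3) → (-14, 1)
T4 scale by (2, 2): (-14, 1) → (-28, 2)
T5 scale by (1/2, 3/2): (-28, 2) → (-14, 3)
T6 rotate counter-clockwise with cos θ = 12/13, sin θ = 5/13: (-14, 3) → (-183/13, -34/13)

T(p) = (-183/13, -34/13)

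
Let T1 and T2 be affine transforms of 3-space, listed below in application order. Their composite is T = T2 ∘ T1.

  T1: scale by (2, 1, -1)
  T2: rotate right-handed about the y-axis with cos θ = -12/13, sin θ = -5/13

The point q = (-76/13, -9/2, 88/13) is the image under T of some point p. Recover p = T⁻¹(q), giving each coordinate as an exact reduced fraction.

T1 = [2 0 0 0; 0 1 0 0; 0 0 -1 0; 0 0 0 1]
T2·T1 = [-24/13 0 5/13 0; 0 1 0 0; 10/13 0 12/13 0; 0 0 0 1]
det M = -2; M⁻¹ = [-6/13 0 5/26 0; 0 1 0 0; 5/13 0 12/13 0; 0 0 0 1]
M⁻¹ · (-76/13, -9/2, 88/13)ᵀ = (4, -9/2, 4)ᵀ

p = (4, -9/2, 4)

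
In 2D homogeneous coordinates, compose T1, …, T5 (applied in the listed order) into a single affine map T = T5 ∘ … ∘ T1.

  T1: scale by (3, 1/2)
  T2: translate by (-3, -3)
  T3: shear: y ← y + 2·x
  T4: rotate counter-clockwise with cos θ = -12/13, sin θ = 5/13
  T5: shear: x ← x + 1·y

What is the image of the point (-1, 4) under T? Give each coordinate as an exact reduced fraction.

T1 scale by (3, 1/2): (-1, 4) → (-3, 2)
T2 translate by (-3, -3): (-3, 2) → (-6, -1)
T3 shear: y ← y + 2·x: (-6, -1) → (-6, -13)
T4 rotate counter-clockwise with cos θ = -12/13, sin θ = 5/13: (-6, -13) → (137/13, 126/13)
T5 shear: x ← x + 1·y: (137/13, 126/13) → (263/13, 126/13)

T(p) = (263/13, 126/13)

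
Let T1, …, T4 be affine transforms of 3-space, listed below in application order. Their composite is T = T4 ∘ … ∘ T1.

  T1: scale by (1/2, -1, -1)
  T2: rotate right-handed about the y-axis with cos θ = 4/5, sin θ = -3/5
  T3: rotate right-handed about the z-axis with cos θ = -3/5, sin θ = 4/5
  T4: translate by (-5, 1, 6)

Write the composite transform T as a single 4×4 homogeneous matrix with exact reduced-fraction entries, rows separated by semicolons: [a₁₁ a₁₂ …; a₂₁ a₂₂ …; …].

T1 = [1/2 0 0 0; 0 -1 0 0; 0 0 -1 0; 0 0 0 1]
T2·T1 = [2/5 0 3/5 0; 0 -1 0 0; 3/10 0 -4/5 0; 0 0 0 1]
T3·…·T1 = [-6/25 4/5 -9/25 0; 8/25 3/5 12/25 0; 3/10 0 -4/5 0; 0 0 0 1]
T4·…·T1 = [-6/25 4/5 -9/25 -5; 8/25 3/5 12/25 1; 3/10 0 -4/5 6; 0 0 0 1]

T = [-6/25 4/5 -9/25 -5; 8/25 3/5 12/25 1; 3/10 0 -4/5 6; 0 0 0 1]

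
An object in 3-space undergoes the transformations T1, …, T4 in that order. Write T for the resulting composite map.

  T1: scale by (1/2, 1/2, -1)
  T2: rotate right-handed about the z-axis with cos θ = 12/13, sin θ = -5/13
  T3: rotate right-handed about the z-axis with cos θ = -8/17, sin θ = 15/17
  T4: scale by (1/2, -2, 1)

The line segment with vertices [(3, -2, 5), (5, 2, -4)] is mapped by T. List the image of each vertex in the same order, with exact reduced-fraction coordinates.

image vertices: (29/68, -54/17, -5), (-545/884, -1058/221, 4)

T1 scale by (1/2, 1/2, -1): (3, -2, 5) → (3/2, -1, -5); (5, 2, -4) → (5/2, 1, 4)
T2 rotate right-handed about the z-axis with cos θ = 12/13, sin θ = -5/13: (3/2, -1, -5) → (1, -3/2, -5); (5/2, 1, 4) → (35/13, -1/26, 4)
T3 rotate right-handed about the z-axis with cos θ = -8/17, sin θ = 15/17: (1, -3/2, -5) → (29/34, 27/17, -5); (35/13, -1/26, 4) → (-545/442, 529/221, 4)
T4 scale by (1/2, -2, 1): (29/34, 27/17, -5) → (29/68, -54/17, -5); (-545/442, 529/221, 4) → (-545/884, -1058/221, 4)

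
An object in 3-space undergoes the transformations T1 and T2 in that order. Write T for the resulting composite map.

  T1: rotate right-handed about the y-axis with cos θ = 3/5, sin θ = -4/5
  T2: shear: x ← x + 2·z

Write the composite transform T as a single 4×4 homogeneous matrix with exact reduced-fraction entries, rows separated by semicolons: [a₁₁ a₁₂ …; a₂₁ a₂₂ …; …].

T = [11/5 0 2/5 0; 0 1 0 0; 4/5 0 3/5 0; 0 0 0 1]

T1 = [3/5 0 -4/5 0; 0 1 0 0; 4/5 0 3/5 0; 0 0 0 1]
T2·T1 = [11/5 0 2/5 0; 0 1 0 0; 4/5 0 3/5 0; 0 0 0 1]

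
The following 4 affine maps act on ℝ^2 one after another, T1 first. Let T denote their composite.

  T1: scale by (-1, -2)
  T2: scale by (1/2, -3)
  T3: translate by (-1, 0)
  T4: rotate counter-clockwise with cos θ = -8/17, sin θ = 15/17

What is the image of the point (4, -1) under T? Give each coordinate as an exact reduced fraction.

T(p) = (114/17, 3/17)

T1 scale by (-1, -2): (4, -1) → (-4, 2)
T2 scale by (1/2, -3): (-4, 2) → (-2, -6)
T3 translate by (-1, 0): (-2, -6) → (-3, -6)
T4 rotate counter-clockwise with cos θ = -8/17, sin θ = 15/17: (-3, -6) → (114/17, 3/17)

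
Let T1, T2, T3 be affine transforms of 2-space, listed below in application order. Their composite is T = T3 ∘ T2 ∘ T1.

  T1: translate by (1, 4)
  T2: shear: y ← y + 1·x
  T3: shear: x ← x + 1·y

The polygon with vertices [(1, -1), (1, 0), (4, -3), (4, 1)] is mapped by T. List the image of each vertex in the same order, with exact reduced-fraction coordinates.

image vertices: (7, 5), (8, 6), (11, 6), (15, 10)

T1 translate by (1, 4): (1, -1) → (2, 3); (1, 0) → (2, 4); (4, -3) → (5, 1); (4, 1) → (5, 5)
T2 shear: y ← y + 1·x: (2, 3) → (2, 5); (2, 4) → (2, 6); (5, 1) → (5, 6); (5, 5) → (5, 10)
T3 shear: x ← x + 1·y: (2, 5) → (7, 5); (2, 6) → (8, 6); (5, 6) → (11, 6); (5, 10) → (15, 10)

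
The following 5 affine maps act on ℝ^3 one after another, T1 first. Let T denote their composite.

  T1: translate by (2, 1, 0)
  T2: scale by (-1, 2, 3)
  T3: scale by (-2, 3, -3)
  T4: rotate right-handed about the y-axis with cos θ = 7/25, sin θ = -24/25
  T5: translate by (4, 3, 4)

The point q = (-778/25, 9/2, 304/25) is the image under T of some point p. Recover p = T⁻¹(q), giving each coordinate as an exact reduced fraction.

p = (-3, -3/4, -4)

T1 = [1 0 0 2; 0 1 0 1; 0 0 1 0; 0 0 0 1]
T2·T1 = [-1 0 0 -2; 0 2 0 2; 0 0 3 0; 0 0 0 1]
T3·…·T1 = [2 0 0 4; 0 6 0 6; 0 0 -9 0; 0 0 0 1]
T4·…·T1 = [14/25 0 216/25 28/25; 0 6 0 6; 48/25 0 -63/25 96/25; 0 0 0 1]
T5·…·T1 = [14/25 0 216/25 128/25; 0 6 0 9; 48/25 0 -63/25 196/25; 0 0 0 1]
det M = -108; M⁻¹ = [7/50 0 12/25 -112/25; 0 1/6 0 -3/2; 8/75 0 -7/225 -68/225; 0 0 0 1]
M⁻¹ · (-778/25, 9/2, 304/25)ᵀ = (-3, -3/4, -4)ᵀ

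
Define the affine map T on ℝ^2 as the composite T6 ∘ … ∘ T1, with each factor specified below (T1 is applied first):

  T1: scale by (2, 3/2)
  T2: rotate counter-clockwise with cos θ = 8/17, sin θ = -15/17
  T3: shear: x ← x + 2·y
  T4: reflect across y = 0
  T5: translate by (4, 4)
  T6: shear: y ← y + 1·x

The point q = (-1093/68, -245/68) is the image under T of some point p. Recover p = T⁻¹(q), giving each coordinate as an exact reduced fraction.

p = (3, -9/2)

T1 = [2 0 0; 0 3/2 0; 0 0 1]
T2·T1 = [16/17 45/34 0; -30/17 12/17 0; 0 0 1]
T3·…·T1 = [-44/17 93/34 0; -30/17 12/17 0; 0 0 1]
T4·…·T1 = [-44/17 93/34 0; 30/17 -12/17 0; 0 0 1]
T5·…·T1 = [-44/17 93/34 4; 30/17 -12/17 4; 0 0 1]
T6·…·T1 = [-44/17 93/34 4; -14/17 69/34 8; 0 0 1]
det M = -3; M⁻¹ = [-23/34 31/34 -78/17; -14/51 44/51 -296/51; 0 0 1]
M⁻¹ · (-1093/68, -245/68)ᵀ = (3, -9/2)ᵀ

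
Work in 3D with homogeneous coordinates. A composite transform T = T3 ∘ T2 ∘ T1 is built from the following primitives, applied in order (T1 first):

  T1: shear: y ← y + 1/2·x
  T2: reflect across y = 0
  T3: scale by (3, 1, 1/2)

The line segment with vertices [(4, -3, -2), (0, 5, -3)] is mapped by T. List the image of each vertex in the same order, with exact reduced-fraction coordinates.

T1 shear: y ← y + 1/2·x: (4, -3, -2) → (4, -1, -2); (0, 5, -3) → (0, 5, -3)
T2 reflect across y = 0: (4, -1, -2) → (4, 1, -2); (0, 5, -3) → (0, -5, -3)
T3 scale by (3, 1, 1/2): (4, 1, -2) → (12, 1, -1); (0, -5, -3) → (0, -5, -3/2)

image vertices: (12, 1, -1), (0, -5, -3/2)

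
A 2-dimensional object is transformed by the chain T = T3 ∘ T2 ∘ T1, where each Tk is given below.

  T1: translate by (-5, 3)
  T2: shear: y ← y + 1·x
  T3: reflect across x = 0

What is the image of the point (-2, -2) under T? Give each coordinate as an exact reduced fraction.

T(p) = (7, -6)

T1 translate by (-5, 3): (-2, -2) → (-7, 1)
T2 shear: y ← y + 1·x: (-7, 1) → (-7, -6)
T3 reflect across x = 0: (-7, -6) → (7, -6)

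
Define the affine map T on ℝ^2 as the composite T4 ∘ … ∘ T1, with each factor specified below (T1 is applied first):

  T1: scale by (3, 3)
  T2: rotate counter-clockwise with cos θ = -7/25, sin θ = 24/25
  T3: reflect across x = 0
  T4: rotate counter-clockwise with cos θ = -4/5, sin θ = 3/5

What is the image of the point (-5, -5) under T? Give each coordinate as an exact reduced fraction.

T1 scale by (3, 3): (-5, -5) → (-15, -15)
T2 rotate counter-clockwise with cos θ = -7/25, sin θ = 24/25: (-15, -15) → (93/5, -51/5)
T3 reflect across x = 0: (93/5, -51/5) → (-93/5, -51/5)
T4 rotate counter-clockwise with cos θ = -4/5, sin θ = 3/5: (-93/5, -51/5) → (21, -3)

T(p) = (21, -3)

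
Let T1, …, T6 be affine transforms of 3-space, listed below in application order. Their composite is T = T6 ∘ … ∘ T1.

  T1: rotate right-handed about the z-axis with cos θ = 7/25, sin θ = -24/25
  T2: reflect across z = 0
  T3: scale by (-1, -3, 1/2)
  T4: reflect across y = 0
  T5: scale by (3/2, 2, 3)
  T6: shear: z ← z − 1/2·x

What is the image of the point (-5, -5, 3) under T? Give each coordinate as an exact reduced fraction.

T(p) = (93/10, 102/5, -183/20)

T1 rotate right-handed about the z-axis with cos θ = 7/25, sin θ = -24/25: (-5, -5, 3) → (-31/5, 17/5, 3)
T2 reflect across z = 0: (-31/5, 17/5, 3) → (-31/5, 17/5, -3)
T3 scale by (-1, -3, 1/2): (-31/5, 17/5, -3) → (31/5, -51/5, -3/2)
T4 reflect across y = 0: (31/5, -51/5, -3/2) → (31/5, 51/5, -3/2)
T5 scale by (3/2, 2, 3): (31/5, 51/5, -3/2) → (93/10, 102/5, -9/2)
T6 shear: z ← z − 1/2·x: (93/10, 102/5, -9/2) → (93/10, 102/5, -183/20)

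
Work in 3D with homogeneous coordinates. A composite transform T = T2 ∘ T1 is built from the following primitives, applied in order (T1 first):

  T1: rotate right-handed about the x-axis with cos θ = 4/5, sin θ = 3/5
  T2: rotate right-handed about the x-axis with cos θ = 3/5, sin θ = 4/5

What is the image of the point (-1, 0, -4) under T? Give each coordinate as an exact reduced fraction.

T(p) = (-1, 4, 0)

T1 rotate right-handed about the x-axis with cos θ = 4/5, sin θ = 3/5: (-1, 0, -4) → (-1, 12/5, -16/5)
T2 rotate right-handed about the x-axis with cos θ = 3/5, sin θ = 4/5: (-1, 12/5, -16/5) → (-1, 4, 0)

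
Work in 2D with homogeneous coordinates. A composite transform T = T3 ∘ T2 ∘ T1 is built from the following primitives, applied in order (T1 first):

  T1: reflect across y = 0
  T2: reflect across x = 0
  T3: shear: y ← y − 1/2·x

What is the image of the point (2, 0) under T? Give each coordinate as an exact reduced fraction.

T1 reflect across y = 0: (2, 0) → (2, 0)
T2 reflect across x = 0: (2, 0) → (-2, 0)
T3 shear: y ← y − 1/2·x: (-2, 0) → (-2, 1)

T(p) = (-2, 1)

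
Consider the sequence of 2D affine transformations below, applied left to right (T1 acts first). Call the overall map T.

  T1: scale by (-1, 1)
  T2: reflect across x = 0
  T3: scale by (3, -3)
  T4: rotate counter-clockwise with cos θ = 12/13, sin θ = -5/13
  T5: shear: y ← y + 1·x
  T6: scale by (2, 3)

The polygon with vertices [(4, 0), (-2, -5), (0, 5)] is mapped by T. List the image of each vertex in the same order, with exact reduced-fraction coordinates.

image vertices: (288/13, 252/13), (6/13, 639/13), (-150/13, -765/13)

T1 scale by (-1, 1): (4, 0) → (-4, 0); (-2, -5) → (2, -5); (0, 5) → (0, 5)
T2 reflect across x = 0: (-4, 0) → (4, 0); (2, -5) → (-2, -5); (0, 5) → (0, 5)
T3 scale by (3, -3): (4, 0) → (12, 0); (-2, -5) → (-6, 15); (0, 5) → (0, -15)
T4 rotate counter-clockwise with cos θ = 12/13, sin θ = -5/13: (12, 0) → (144/13, -60/13); (-6, 15) → (3/13, 210/13); (0, -15) → (-75/13, -180/13)
T5 shear: y ← y + 1·x: (144/13, -60/13) → (144/13, 84/13); (3/13, 210/13) → (3/13, 213/13); (-75/13, -180/13) → (-75/13, -255/13)
T6 scale by (2, 3): (144/13, 84/13) → (288/13, 252/13); (3/13, 213/13) → (6/13, 639/13); (-75/13, -255/13) → (-150/13, -765/13)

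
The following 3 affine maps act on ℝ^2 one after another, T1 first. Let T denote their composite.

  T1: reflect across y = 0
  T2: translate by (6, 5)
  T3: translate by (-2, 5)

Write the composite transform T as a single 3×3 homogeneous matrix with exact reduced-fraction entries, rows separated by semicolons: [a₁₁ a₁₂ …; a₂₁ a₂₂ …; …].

T = [1 0 4; 0 -1 10; 0 0 1]

T1 = [1 0 0; 0 -1 0; 0 0 1]
T2·T1 = [1 0 6; 0 -1 5; 0 0 1]
T3·…·T1 = [1 0 4; 0 -1 10; 0 0 1]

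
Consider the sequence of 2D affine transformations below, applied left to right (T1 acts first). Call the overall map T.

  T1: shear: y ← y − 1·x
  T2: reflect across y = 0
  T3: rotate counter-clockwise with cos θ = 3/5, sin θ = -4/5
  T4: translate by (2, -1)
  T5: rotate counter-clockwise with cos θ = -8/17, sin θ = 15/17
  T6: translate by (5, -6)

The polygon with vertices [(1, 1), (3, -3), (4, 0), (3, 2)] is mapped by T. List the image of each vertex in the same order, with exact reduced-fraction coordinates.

T1 shear: y ← y − 1·x: (1, 1) → (1, 0); (3, -3) → (3, -6); (4, 0) → (4, -4); (3, 2) → (3, -1)
T2 reflect across y = 0: (1, 0) → (1, 0); (3, -6) → (3, 6); (4, -4) → (4, 4); (3, -1) → (3, 1)
T3 rotate counter-clockwise with cos θ = 3/5, sin θ = -4/5: (1, 0) → (3/5, -4/5); (3, 6) → (33/5, 6/5); (4, 4) → (28/5, -4/5); (3, 1) → (13/5, -9/5)
T4 translate by (2, -1): (3/5, -4/5) → (13/5, -9/5); (33/5, 6/5) → (43/5, 1/5); (28/5, -4/5) → (38/5, -9/5); (13/5, -9/5) → (23/5, -14/5)
T5 rotate counter-clockwise with cos θ = -8/17, sin θ = 15/17: (13/5, -9/5) → (31/85, 267/85); (43/5, 1/5) → (-359/85, 637/85); (38/5, -9/5) → (-169/85, 642/85); (23/5, -14/5) → (26/85, 457/85)
T6 translate by (5, -6): (31/85, 267/85) → (456/85, -243/85); (-359/85, 637/85) → (66/85, 127/85); (-169/85, 642/85) → (256/85, 132/85); (26/85, 457/85) → (451/85, -53/85)

image vertices: (456/85, -243/85), (66/85, 127/85), (256/85, 132/85), (451/85, -53/85)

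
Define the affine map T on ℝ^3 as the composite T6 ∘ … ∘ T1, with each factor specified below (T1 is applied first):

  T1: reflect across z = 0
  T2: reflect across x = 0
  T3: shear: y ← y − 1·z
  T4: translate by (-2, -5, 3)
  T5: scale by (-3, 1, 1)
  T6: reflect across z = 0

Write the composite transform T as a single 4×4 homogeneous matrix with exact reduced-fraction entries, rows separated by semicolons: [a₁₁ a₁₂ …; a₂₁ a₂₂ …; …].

T1 = [1 0 0 0; 0 1 0 0; 0 0 -1 0; 0 0 0 1]
T2·T1 = [-1 0 0 0; 0 1 0 0; 0 0 -1 0; 0 0 0 1]
T3·…·T1 = [-1 0 0 0; 0 1 1 0; 0 0 -1 0; 0 0 0 1]
T4·…·T1 = [-1 0 0 -2; 0 1 1 -5; 0 0 -1 3; 0 0 0 1]
T5·…·T1 = [3 0 0 6; 0 1 1 -5; 0 0 -1 3; 0 0 0 1]
T6·…·T1 = [3 0 0 6; 0 1 1 -5; 0 0 1 -3; 0 0 0 1]

T = [3 0 0 6; 0 1 1 -5; 0 0 1 -3; 0 0 0 1]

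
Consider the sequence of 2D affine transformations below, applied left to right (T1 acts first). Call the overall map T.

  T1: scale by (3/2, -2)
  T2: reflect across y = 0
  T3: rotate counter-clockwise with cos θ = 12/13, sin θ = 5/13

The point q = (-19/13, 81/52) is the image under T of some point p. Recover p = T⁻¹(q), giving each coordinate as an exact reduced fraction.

p = (-1/2, 1)

T1 = [3/2 0 0; 0 -2 0; 0 0 1]
T2·T1 = [3/2 0 0; 0 2 0; 0 0 1]
T3·…·T1 = [18/13 -10/13 0; 15/26 24/13 0; 0 0 1]
det M = 3; M⁻¹ = [8/13 10/39 0; -5/26 6/13 0; 0 0 1]
M⁻¹ · (-19/13, 81/52)ᵀ = (-1/2, 1)ᵀ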